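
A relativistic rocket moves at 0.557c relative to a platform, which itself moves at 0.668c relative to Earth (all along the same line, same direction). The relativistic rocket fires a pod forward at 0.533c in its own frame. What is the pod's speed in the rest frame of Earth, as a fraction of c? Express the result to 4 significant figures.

0.9661c

First combine the pod and relativistic rocket (S''→S'): u₁ = (0.533 + 0.557)/(1 + 0.533×0.557) = 1.09/1.296881 = 0.84048.
Then combine with the platform (S'→S): u = (0.84048 + 0.668)/(1 + 0.84048×0.668) = 1.50848/1.56144064 = 0.96608.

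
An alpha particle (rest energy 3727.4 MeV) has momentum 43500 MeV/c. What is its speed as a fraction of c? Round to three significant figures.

βγ = pc/(mc²) = 43500/3727.4 = 11.67.
Since γ² = 1 + (βγ)² = 137.189, γ = √137.189 = 11.7128, and β = (βγ)/γ = 11.67/11.7128 = 0.996.

0.996c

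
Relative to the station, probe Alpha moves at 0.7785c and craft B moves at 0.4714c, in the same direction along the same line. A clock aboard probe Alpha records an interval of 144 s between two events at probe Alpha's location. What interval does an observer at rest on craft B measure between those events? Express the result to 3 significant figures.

165 s

Speed of probe Alpha in craft B's frame: u = (v_A − v_B)/(1 − v_A v_B/c²) = (0.7785 − 0.4714)/(1 − 0.7785×0.4714) = 0.3071/0.6330151 = 0.48514; |u| = 0.48514c.
At |u| = 0.48514c, γ = (1 − 0.235361)^(−1/2) = 1.1436.
The clock on probe Alpha records proper time, so craft B measures Δt = γΔτ = 1.1436 × 144 = 165 s.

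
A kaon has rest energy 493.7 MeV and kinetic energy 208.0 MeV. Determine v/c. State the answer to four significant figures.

0.7106

γ = 1 + K/(mc²) = 1 + 208.0/493.7 = 1.4213.
β = √(1 − 1/γ²) = √(1 − 0.495027) = √0.504973 = 0.7106.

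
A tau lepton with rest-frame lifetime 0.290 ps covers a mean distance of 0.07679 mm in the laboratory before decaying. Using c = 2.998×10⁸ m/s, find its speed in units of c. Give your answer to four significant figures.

d = βγcτ ⇒ βγ = d/(cτ) = 7.679×10^-5 m / (8.6942×10^-5 m) = 0.88323.
β = (βγ)/√(1+(βγ)²) = 0.88323/√1.780095 = 0.6620.

0.6620c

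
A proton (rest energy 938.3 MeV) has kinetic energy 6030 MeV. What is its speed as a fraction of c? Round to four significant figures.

0.9909c

K = (γ−1)mc², so γ = 1 + 6030/938.3 = 7.4265.
Then v/c = √(1 − γ⁻²) = √(1 − 0.0181314) = √0.9818686 = 0.9909.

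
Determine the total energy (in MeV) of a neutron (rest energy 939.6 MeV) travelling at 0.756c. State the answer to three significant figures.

1440 MeV

γ = 1/√(1 − β²) = 1/√(1 − 0.571536) = 1/√0.428464 = 1/0.654572 = 1.5277.
Total energy: E = γmc² = 1.5277 × 939.6 MeV = 1440 MeV.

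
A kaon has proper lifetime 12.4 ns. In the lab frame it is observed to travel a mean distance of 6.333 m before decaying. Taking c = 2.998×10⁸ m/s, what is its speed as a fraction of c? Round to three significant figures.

d = βγcτ ⇒ βγ = d/(cτ) = 6.333 m / (3.71752 m) = 1.7036.
β = (βγ)/√(1+(βγ)²) = 1.7036/√3.90225 = 0.862.

0.862c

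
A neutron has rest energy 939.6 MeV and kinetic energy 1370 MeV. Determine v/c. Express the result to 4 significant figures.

0.9135

K = (γ−1)mc², so γ = 1 + 1370/939.6 = 2.4581.
Then v/c = √(1 − γ⁻²) = √(1 − 0.165501) = √0.834499 = 0.9135.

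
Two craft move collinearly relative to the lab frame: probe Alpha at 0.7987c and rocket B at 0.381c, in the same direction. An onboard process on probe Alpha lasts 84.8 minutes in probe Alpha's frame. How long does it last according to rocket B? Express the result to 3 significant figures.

The velocity of probe Alpha relative to rocket B is (0.7987 − 0.381)c / (1 − 0.7987×0.381) = 0.60041c; relative speed 0.60041c.
γ for this relative speed: γ = 1/√(1 − 0.360492) = 1.2505.
Probe Alpha's interval is proper; time dilation gives Δt_B = γΔτ = 1.2505 × 84.8 minutes = 106 minutes.

106 minutes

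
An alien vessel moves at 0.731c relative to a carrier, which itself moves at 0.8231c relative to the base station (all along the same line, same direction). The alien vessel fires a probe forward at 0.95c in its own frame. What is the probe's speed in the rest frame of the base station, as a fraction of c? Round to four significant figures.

First combine the probe and alien vessel (S''→S'): u₁ = (0.95 + 0.731)/(1 + 0.95×0.731) = 1.681/1.69445 = 0.99206.
Then combine with the carrier (S'→S): u = (0.99206 + 0.8231)/(1 + 0.99206×0.8231) = 1.81516/1.816564586 = 0.99923.

0.9992c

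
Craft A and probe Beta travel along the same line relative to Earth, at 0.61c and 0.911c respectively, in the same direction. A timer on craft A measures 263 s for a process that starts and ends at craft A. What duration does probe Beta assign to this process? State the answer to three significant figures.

358 s

Speed of craft A in probe Beta's frame: u = (v_A − v_B)/(1 − v_A v_B/c²) = (0.61 − 0.911)/(1 − 0.61×0.911) = −0.301/0.44429 = −0.67749; |u| = 0.67749c.
At |u| = 0.67749c, γ = (1 − 0.458993)^(−1/2) = 1.3596.
The clock on craft A records proper time, so probe Beta measures Δt = γΔτ = 1.3596 × 263 = 358 s.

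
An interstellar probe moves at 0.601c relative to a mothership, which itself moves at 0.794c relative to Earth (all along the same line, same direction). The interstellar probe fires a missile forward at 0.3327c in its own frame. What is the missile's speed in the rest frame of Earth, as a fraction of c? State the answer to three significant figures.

First combine the missile and interstellar probe (S''→S'): u₁ = (0.3327 + 0.601)/(1 + 0.3327×0.601) = 0.9337/1.1999527 = 0.77811.
Then combine with the mothership (S'→S): u = (0.77811 + 0.794)/(1 + 0.77811×0.794) = 1.57211/1.61781934 = 0.97175.

0.972c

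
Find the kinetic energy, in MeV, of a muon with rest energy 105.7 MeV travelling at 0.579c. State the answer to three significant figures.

23.9 MeV

γ = 1/√(1 − β²) = 1/√(1 − 0.335241) = 1/√0.664759 = 1/0.815328 = 1.2265.
Kinetic energy: K = (γ − 1)mc² = (1.2265 − 1) × 105.7 MeV = 0.2265 × 105.7 = 23.9 MeV.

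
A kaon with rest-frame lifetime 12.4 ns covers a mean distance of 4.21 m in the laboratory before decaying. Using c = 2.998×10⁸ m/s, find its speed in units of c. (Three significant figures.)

Lab distance = (lab lifetime)·v = γτ·βc, so βγ = d/(cτ) = 4.210/(2.998×10⁸ × 1.240×10^-8) = 1.1325.
With βγ = 1.1325: γ² = 1 + (βγ)² = 2.28256, and β = (βγ)/γ = 1.1325/1.51081 = 0.750.

0.750c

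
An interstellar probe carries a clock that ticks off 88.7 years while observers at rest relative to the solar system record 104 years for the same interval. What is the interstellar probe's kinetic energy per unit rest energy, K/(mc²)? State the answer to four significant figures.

From Δt = γΔτ: γ = 104/88.7 = 1.17249.
Since K = (γ−1)mc², K/(mc²) = 1.17249 − 1 = 0.1725.

0.1725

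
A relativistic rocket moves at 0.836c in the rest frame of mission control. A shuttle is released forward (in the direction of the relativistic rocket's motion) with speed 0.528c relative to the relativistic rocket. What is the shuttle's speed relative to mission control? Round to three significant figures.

0.946c

In units of c, u = (u' + v)/(1 + u'v) with u' = 0.528 and v = 0.836.
Numerator: 0.528 + 0.836 = 1.364. Denominator: 1 + (0.528)(0.836) = 1.441408.
u = 1.364/1.441408 = 0.9463, so the speed is 0.946c.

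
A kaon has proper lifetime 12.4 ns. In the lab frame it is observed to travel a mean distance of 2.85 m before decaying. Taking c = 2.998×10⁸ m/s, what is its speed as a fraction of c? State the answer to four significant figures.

d = βγcτ ⇒ βγ = d/(cτ) = 2.850 m / (3.71752 m) = 0.76664.
β = (βγ)/√(1+(βγ)²) = 0.76664/√1.587737 = 0.6084.

0.6084c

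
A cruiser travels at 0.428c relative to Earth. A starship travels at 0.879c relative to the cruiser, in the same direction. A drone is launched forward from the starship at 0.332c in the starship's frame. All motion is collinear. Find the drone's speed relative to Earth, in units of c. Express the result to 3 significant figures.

Compose velocities in two stages. Stage 1 (into S'): u₁ = (0.332+0.879)/(1+0.332×0.879) = 0.93743.
Stage 2 (into S): u = (0.93743+0.428)/(1+0.93743×0.428) = 0.97446, so the speed is 0.974c.

0.974c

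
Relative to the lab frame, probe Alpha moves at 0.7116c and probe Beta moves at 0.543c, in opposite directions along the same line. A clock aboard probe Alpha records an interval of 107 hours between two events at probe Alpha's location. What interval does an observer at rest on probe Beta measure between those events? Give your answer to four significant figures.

251.4 hours

Speed of probe Alpha in probe Beta's frame: u = (v_A + v_B)/(1 + v_A v_B/c²) = (0.7116 + 0.543)/(1 + 0.7116×0.543) = 1.2546/1.3863988 = 0.90493; |u| = 0.90493c.
γ for this relative speed: γ = 1/√(1 − 0.818898) = 2.3498.
Probe Alpha's interval is proper; time dilation gives Δt_B = γΔτ = 2.3498 × 107 hours = 251.4 hours.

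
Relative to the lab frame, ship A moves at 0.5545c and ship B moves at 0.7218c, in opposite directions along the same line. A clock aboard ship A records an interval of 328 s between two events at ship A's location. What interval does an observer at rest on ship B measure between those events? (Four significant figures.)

797.4 s

Transform ship A's velocity into ship B's frame: (0.5545 + 0.7218)/(1 + 0.5545·0.7218) = 1.2763/1.4002381, so the relative speed is 0.91149c.
γ for this relative speed: γ = 1/√(1 − 0.830814) = 2.4312.
Ship A's interval is proper; time dilation gives Δt_B = γΔτ = 2.4312 × 328 s = 797.4 s.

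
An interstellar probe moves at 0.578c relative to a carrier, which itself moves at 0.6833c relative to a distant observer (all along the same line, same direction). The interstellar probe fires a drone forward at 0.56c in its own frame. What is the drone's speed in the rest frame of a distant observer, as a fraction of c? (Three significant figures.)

0.972c

Apply u = (u'+v)/(1+u'v) twice. Drone in the carrier frame: (0.56+0.578)/(1+0.56·0.578) = 1.138/1.32368 = 0.85972c.
That velocity, transformed to the rest frame of a distant observer: (0.85972+0.6833)/(1+0.85972·0.6833) = 1.54302/1.587446676 = 0.97201c.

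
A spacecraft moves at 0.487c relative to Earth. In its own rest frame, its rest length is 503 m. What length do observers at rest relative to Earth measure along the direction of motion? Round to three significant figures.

439 m

With β = 0.487, γ = 1/√(1 − 0.487²) = 1/√0.762831 = 1.1449.
Along the direction of motion the measured length is L₀/γ = 503/1.1449 = 439 m.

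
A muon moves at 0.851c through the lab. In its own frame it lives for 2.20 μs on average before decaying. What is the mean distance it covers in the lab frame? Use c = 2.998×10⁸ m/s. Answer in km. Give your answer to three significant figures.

γ = 1/√(1 − β²) = 1/√(1 − 0.724201) = 1/√0.275799 = 1/0.525166 = 1.9042.
Lab-frame lifetime: Δt = γτ = 1.9042 × 2.20 μs = 4.1892 μs.
Distance: d = vΔt = 0.851 × 2.998×10⁸ m/s × 4.1892×10^-6 s = 1070 m = 1.07 km.

1.07 km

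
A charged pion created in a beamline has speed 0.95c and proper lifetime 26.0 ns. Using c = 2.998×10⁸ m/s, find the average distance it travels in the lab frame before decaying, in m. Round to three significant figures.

Lorentz factor: γ = (1 − 0.9025)^(−1/2) = 3.2026.
Lab-frame lifetime: Δt = γτ = 3.2026 × 26.0 ns = 83.268 ns.
Distance: d = vΔt = 0.95 × 2.998×10⁸ m/s × 8.3268×10^-8 s = 23.7 m.

23.7 m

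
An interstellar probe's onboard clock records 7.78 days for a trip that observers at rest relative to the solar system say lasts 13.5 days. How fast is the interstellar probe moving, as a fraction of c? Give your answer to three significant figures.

0.817c

γ = Δt/Δτ = 13.5/7.78 = 1.7352.
β = √(1 − 1/γ²) = √(1 − 0.332125) = √0.667875 = 0.817.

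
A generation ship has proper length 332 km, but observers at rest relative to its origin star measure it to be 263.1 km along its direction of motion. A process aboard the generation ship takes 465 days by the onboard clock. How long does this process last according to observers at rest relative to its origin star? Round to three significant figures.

587 days

γ = L₀/L = 332/263.1 = 1.26188.
Δt = γΔτ = 1.26188 × 465 = 587 days.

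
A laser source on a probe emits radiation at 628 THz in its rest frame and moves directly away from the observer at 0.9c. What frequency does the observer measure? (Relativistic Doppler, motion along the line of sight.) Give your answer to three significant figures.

Relativistic Doppler (source moving away): f_obs = f_src · √((1−β)/(1+β)).
With β = 0.9: factor = √(0.1/1.9) = 0.22942.
f_obs = 628 × 0.22942 = 144 THz.

144 THz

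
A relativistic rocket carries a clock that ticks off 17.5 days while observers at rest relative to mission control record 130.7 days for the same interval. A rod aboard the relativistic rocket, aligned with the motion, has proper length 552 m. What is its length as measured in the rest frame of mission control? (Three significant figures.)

From Δt = γΔτ: γ = 130.7/17.5 = 7.46857.
The rod contracts by the same γ: 552 m / 7.46857 = 73.9 m.

73.9 m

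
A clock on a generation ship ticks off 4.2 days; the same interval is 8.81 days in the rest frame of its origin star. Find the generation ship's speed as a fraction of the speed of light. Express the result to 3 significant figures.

0.879c

γ = Δt/Δτ = 8.81/4.2 = 2.0976.
β = √(1 − 1/γ²) = √(1 − 0.227277) = √0.772723 = 0.879.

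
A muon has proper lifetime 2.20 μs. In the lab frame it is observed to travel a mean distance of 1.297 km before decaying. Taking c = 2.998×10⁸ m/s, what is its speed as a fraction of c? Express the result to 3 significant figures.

Let x = d/(cτ) = 1297 m / (2.998×10⁸ m/s × 2.200×10^-6 s) = 1.9665. Since d = βγcτ, x = βγ = β/√(1−β²).
Solving: β² = x²/(1+x²) = 3.86712/4.86712 = 0.79454, so β = 0.891.

0.891c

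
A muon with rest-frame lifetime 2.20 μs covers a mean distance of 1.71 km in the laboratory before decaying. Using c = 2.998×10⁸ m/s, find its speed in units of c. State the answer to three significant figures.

Let x = d/(cτ) = 1710 m / (2.998×10⁸ m/s × 2.200×10^-6 s) = 2.5926. Since d = βγcτ, x = βγ = β/√(1−β²).
Solving: β² = x²/(1+x²) = 6.72157/7.72157 = 0.870493, so β = 0.933.

0.933c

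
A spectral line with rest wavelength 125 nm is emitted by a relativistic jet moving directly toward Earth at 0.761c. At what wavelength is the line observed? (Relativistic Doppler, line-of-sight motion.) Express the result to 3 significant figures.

Relativistic Doppler for wavelength: λ_obs = λ_src · √((1−β)/(1+β)).
With β = 0.761: factor = √(0.239/1.761) = 0.3684.
λ_obs = 125 × 0.3684 = 46.0 nm.

46.0 nm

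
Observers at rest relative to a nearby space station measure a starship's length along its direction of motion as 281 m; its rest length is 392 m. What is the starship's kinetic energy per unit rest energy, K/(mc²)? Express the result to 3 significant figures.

γ = L₀/L = 392/281 = 1.39502.
Since K = (γ−1)mc², K/(mc²) = 1.39502 − 1 = 0.395.

0.395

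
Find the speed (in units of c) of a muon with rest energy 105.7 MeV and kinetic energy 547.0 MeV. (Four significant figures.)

0.9868c

K = (γ−1)mc², so γ = 1 + 547.0/105.7 = 6.175.
Then v/c = √(1 − γ⁻²) = √(1 − 0.0262256) = √0.9737744 = 0.9868.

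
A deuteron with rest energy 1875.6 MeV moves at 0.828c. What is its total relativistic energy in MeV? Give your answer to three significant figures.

3340 MeV

With β = 0.828, γ = 1/√(1 − 0.828²) = 1/√0.314416 = 1.7834.
Total energy: E = γmc² = 1.7834 × 1875.6 MeV = 3340 MeV.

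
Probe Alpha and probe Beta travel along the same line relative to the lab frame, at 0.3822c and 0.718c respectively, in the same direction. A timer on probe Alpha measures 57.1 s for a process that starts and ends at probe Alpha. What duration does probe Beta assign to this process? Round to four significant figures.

Speed of probe Alpha in probe Beta's frame: u = (v_A − v_B)/(1 − v_A v_B/c²) = (0.3822 − 0.718)/(1 − 0.3822×0.718) = −0.3358/0.7255804 = −0.4628; |u| = 0.4628c.
γ for this relative speed: γ = 1/√(1 − 0.214184) = 1.1281.
The clock on probe Alpha records proper time, so probe Beta measures Δt = γΔτ = 1.1281 × 57.1 = 64.41 s.

64.41 s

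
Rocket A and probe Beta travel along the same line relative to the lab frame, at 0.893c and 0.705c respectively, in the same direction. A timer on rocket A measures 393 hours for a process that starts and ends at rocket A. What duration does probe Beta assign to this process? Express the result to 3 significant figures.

456 hours

Speed of rocket A in probe Beta's frame: u = (v_A − v_B)/(1 − v_A v_B/c²) = (0.893 − 0.705)/(1 − 0.893×0.705) = 0.188/0.370435 = 0.50751; |u| = 0.50751c.
γ for this relative speed: γ = 1/√(1 − 0.257566) = 1.1606.
The clock on rocket A records proper time, so probe Beta measures Δt = γΔτ = 1.1606 × 393 = 456 hours.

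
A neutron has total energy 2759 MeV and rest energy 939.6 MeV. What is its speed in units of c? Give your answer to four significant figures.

0.9402c

γ = E/(mc²) = 2759/939.6 = 2.9364.
β = √(1 − 1/γ²) = √(1 − 0.115976) = √0.884024 = 0.9402.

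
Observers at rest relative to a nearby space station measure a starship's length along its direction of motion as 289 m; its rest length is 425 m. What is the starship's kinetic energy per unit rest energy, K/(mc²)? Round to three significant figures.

Length contraction gives γ = L₀/L = 425/289 = 1.47059.
Since K = (γ−1)mc², K/(mc²) = 1.47059 − 1 = 0.471.

0.471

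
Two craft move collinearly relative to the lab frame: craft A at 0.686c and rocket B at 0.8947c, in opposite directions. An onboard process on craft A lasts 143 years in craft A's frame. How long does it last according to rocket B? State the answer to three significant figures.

710 years

The velocity of craft A relative to rocket B is (0.686 + 0.8947)c / (1 + 0.686×0.8947) = 0.97951c; relative speed 0.97951c.
At |u| = 0.97951c, γ = (1 − 0.95944)^(−1/2) = 4.9654.
Craft A's interval is proper; time dilation gives Δt_B = γΔτ = 4.9654 × 143 years = 710 years.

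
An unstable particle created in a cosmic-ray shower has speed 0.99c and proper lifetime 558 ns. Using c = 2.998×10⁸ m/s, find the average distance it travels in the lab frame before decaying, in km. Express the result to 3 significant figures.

β² = 0.9801, so γ = 1/√0.0199 = 7.0888.
Lab-frame lifetime: Δt = γτ = 7.0888 × 558 ns = 3955.6 ns.
Distance: d = vΔt = 0.99 × 2.998×10⁸ m/s × 3.9556×10^-6 s = 1170 m = 1.17 km.

1.17 km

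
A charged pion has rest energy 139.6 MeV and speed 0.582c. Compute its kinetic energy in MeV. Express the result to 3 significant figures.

32.1 MeV

γ = 1/√(1 − β²) = 1/√(1 − 0.338724) = 1/√0.661276 = 1/0.813189 = 1.22973.
Kinetic energy: K = (γ − 1)mc² = (1.22973 − 1) × 139.6 MeV = 0.22973 × 139.6 = 32.1 MeV.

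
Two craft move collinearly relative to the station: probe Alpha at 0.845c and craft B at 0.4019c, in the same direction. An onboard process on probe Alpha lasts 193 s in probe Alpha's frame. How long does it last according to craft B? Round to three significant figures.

The velocity of probe Alpha relative to craft B is (0.845 − 0.4019)c / (1 − 0.845×0.4019) = 0.67096c; relative speed 0.67096c.
γ for this relative speed: γ = 1/√(1 − 0.450187) = 1.3486.
The clock on probe Alpha records proper time, so craft B measures Δt = γΔτ = 1.3486 × 193 = 260 s.

260 s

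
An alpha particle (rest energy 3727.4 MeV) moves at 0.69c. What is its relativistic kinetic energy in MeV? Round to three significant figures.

Lorentz factor: γ = (1 − 0.4761)^(−1/2) = 1.38158.
Kinetic energy: K = (γ − 1)mc² = (1.38158 − 1) × 3727.4 MeV = 0.38158 × 3727.4 = 1420 MeV.

1420 MeV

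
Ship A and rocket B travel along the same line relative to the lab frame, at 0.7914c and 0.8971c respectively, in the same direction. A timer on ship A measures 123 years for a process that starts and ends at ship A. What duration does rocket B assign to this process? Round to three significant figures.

Speed of ship A in rocket B's frame: u = (v_A − v_B)/(1 − v_A v_B/c²) = (0.7914 − 0.8971)/(1 − 0.7914×0.8971) = −0.1057/0.29003506 = −0.36444; |u| = 0.36444c.
γ for this relative speed: γ = 1/√(1 − 0.132817) = 1.0739.
The clock on ship A records proper time, so rocket B measures Δt = γΔτ = 1.0739 × 123 = 132 years.

132 years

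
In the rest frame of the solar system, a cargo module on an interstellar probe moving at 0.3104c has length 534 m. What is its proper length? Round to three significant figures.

γ = 1/√(1 − β²) = 1/√(1 − 0.09634816) = 1/√0.90365184 = 1/0.950606 = 1.052.
Proper length: L₀ = γ·L = 1.052 × 534 = 562 m.

562 m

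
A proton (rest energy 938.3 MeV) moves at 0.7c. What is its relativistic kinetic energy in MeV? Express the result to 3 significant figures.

376 MeV

With β = 0.7, γ = 1/√(1 − 0.7²) = 1/√0.51 = 1.40028.
Kinetic energy: K = (γ − 1)mc² = (1.40028 − 1) × 938.3 MeV = 0.40028 × 938.3 = 376 MeV.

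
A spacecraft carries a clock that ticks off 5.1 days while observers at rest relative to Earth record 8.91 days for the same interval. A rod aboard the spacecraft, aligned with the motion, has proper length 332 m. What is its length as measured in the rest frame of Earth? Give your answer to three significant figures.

γ = Δt/Δτ = 8.91/5.1 = 1.74706.
L = L₀/γ = 332/1.74706 = 190 m.

190 m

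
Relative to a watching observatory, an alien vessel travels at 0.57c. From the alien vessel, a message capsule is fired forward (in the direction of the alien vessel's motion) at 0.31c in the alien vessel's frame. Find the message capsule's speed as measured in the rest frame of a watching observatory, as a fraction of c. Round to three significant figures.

0.748c

Relativistic velocity addition: u = (u' + v)/(1 + u'v/c²), with u' = 0.31c and v = 0.57c.
Numerator: 0.31 + 0.57 = 0.88. Denominator: 1 + (0.31)(0.57) = 1.1767.
u = 0.88/1.1767 = 0.74785, so the speed is 0.748c.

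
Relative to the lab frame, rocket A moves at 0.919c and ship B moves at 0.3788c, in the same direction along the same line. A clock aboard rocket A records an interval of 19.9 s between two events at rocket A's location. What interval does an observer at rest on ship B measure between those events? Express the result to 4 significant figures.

The velocity of rocket A relative to ship B is (0.919 − 0.3788)c / (1 − 0.919×0.3788) = 0.82868c; relative speed 0.82868c.
γ for this relative speed: γ = 1/√(1 − 0.686711) = 1.7866.
Rocket A's interval is proper; time dilation gives Δt_B = γΔτ = 1.7866 × 19.9 s = 35.55 s.

35.55 s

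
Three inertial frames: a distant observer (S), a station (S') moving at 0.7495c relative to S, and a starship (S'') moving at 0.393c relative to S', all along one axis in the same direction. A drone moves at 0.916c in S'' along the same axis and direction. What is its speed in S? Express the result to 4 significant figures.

Apply u = (u'+v)/(1+u'v) twice. Drone in the station frame: (0.916+0.393)/(1+0.916·0.393) = 1.309/1.359988 = 0.96251c.
That velocity, transformed to the rest frame of a distant observer: (0.96251+0.7495)/(1+0.96251·0.7495) = 1.71201/1.721401245 = 0.99454c.

0.9945c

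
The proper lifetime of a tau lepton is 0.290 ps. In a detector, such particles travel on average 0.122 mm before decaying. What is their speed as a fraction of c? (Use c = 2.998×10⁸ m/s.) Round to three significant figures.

d = βγcτ ⇒ βγ = d/(cτ) = 1.220×10^-4 m / (8.6942×10^-5 m) = 1.4032.
β = (βγ)/√(1+(βγ)²) = 1.4032/√2.96897 = 0.814.

0.814c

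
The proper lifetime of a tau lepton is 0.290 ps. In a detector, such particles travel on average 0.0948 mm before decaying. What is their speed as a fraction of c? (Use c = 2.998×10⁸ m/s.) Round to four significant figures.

0.7370c

Let x = d/(cτ) = 9.480×10^-5 m / (2.998×10⁸ m/s × 2.900×10^-13 s) = 1.0904. Since d = βγcτ, x = βγ = β/√(1−β²).
Solving: β² = x²/(1+x²) = 1.18897/2.18897 = 0.543164, so β = 0.7370.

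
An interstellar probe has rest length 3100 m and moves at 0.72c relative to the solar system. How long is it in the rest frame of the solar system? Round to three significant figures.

γ = 1/√(1 − β²) = 1/√(1 − 0.5184) = 1/√0.4816 = 1/0.693974 = 1.441.
Along the direction of motion the measured length is L₀/γ = 3100/1.441 = 2150 m.

2150 m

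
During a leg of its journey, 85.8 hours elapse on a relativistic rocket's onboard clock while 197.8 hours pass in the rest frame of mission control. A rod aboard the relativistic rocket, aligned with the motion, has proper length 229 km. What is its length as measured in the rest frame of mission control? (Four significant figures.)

99.33 km

γ = Δt/Δτ = 197.8/85.8 = 2.30536.
The rod contracts by the same γ: 229 km / 2.30536 = 99.33 km.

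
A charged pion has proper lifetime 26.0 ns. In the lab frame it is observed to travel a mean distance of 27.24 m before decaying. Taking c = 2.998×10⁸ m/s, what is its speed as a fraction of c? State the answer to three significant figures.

Lab distance = (lab lifetime)·v = γτ·βc, so βγ = d/(cτ) = 27.24/(2.998×10⁸ × 2.600×10^-8) = 3.4946.
With βγ = 3.4946: γ² = 1 + (βγ)² = 13.2122, and β = (βγ)/γ = 3.4946/3.63486 = 0.961.

0.961c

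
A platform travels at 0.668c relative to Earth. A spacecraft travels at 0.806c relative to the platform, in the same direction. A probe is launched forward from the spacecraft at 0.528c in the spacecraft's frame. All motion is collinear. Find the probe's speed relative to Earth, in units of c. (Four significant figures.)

0.9869c

Compose velocities in two stages. Stage 1 (into S'): u₁ = (0.528+0.806)/(1+0.528×0.806) = 0.93577.
Stage 2 (into S): u = (0.93577+0.668)/(1+0.93577×0.668) = 0.98688, so the speed is 0.9869c.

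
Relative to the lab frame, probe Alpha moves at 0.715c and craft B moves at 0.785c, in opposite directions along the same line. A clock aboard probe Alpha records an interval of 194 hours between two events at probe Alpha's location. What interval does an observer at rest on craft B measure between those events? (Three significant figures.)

Speed of probe Alpha in craft B's frame: u = (v_A + v_B)/(1 + v_A v_B/c²) = (0.715 + 0.785)/(1 + 0.715×0.785) = 1.5/1.561275 = 0.96075; |u| = 0.96075c.
γ for this relative speed: γ = 1/√(1 − 0.923041) = 3.6047.
Probe Alpha's interval is proper; time dilation gives Δt_B = γΔτ = 3.6047 × 194 hours = 699 hours.

699 hours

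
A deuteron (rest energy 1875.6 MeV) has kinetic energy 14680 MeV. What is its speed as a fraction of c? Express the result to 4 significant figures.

γ = 1 + K/(mc²) = 1 + 14680/1875.6 = 8.8268.
β = √(1 − 1/γ²) = √(1 − 0.0128349) = √0.9871651 = 0.9936.

0.9936c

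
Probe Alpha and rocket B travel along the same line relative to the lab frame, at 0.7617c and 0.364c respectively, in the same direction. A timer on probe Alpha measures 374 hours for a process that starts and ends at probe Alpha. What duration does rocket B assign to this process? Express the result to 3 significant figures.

The velocity of probe Alpha relative to rocket B is (0.7617 − 0.364)c / (1 − 0.7617×0.364) = 0.55027c; relative speed 0.55027c.
γ for this relative speed: γ = 1/√(1 − 0.302797) = 1.1976.
The clock on probe Alpha records proper time, so rocket B measures Δt = γΔτ = 1.1976 × 374 = 448 hours.

448 hours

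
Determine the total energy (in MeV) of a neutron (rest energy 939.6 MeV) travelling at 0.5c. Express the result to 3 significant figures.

β² = 0.25, so γ = 1/√0.75 = 1.1547.
Total energy: E = γmc² = 1.1547 × 939.6 MeV = 1080 MeV.

1080 MeV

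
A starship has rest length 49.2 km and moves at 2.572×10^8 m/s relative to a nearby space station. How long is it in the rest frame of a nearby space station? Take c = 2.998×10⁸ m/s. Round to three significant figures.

25.3 km

β = v/c = (2.572×10^8 m/s)/(2.998×10⁸ m/s) = 0.857905.
With β = 0.857905, γ = 1/√(1 − 0.857905²) = 1/√0.263999 = 1.9463.
Along the direction of motion the measured length is L₀/γ = 49.2/1.9463 = 25.3 km.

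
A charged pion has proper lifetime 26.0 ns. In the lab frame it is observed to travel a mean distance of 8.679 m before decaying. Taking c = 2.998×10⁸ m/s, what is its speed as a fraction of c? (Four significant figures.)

Lab distance = (lab lifetime)·v = γτ·βc, so βγ = d/(cτ) = 8.679/(2.998×10⁸ × 2.600×10^-8) = 1.1134.
With βγ = 1.1134: γ² = 1 + (βγ)² = 2.23966, and β = (βγ)/γ = 1.1134/1.49655 = 0.7440.

0.7440c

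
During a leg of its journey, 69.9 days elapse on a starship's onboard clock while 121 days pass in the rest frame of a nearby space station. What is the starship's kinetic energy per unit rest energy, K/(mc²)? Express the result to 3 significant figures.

γ = Δt/Δτ = 121/69.9 = 1.73104.
Since K = (γ−1)mc², K/(mc²) = 1.73104 − 1 = 0.731.

0.731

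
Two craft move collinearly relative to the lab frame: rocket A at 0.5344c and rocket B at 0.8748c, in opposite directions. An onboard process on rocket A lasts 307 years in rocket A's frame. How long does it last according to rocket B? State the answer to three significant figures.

The velocity of rocket A relative to rocket B is (0.5344 + 0.8748)c / (1 + 0.5344×0.8748) = 0.96028c; relative speed 0.96028c.
At |u| = 0.96028c, γ = (1 − 0.922138)^(−1/2) = 3.5837.
Rocket A's interval is proper; time dilation gives Δt_B = γΔτ = 3.5837 × 307 years = 1100 years.

1100 years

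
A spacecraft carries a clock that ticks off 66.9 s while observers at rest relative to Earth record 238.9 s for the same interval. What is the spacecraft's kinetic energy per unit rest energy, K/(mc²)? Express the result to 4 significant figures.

The time-dilation ratio gives γ = 238.9/66.9 = 3.571.
Since K = (γ−1)mc², K/(mc²) = 3.571 − 1 = 2.571.

2.571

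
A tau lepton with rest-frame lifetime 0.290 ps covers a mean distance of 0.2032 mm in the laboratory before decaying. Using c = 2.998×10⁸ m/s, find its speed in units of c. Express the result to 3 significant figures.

d = βγcτ ⇒ βγ = d/(cτ) = 2.032×10^-4 m / (8.6942×10^-5 m) = 2.3372.
β = (βγ)/√(1+(βγ)²) = 2.3372/√6.4625 = 0.919.

0.919c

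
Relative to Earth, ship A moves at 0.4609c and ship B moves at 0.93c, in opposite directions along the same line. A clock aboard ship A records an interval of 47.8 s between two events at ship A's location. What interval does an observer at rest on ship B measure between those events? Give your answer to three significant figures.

209 s

Transform ship A's velocity into ship B's frame: (0.4609 + 0.93)/(1 + 0.4609·0.93) = 1.3909/1.428637, so the relative speed is 0.97359c.
γ for this relative speed: γ = 1/√(1 − 0.947877) = 4.3801.
The clock on ship A records proper time, so ship B measures Δt = γΔτ = 4.3801 × 47.8 = 209 s.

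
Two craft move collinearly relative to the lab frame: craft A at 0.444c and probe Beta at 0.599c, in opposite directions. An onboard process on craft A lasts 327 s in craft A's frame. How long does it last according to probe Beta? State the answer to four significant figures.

Speed of craft A in probe Beta's frame: u = (v_A + v_B)/(1 + v_A v_B/c²) = (0.444 + 0.599)/(1 + 0.444×0.599) = 1.043/1.265956 = 0.82388; |u| = 0.82388c.
γ for this relative speed: γ = 1/√(1 − 0.678778) = 1.7644.
The clock on craft A records proper time, so probe Beta measures Δt = γΔτ = 1.7644 × 327 = 577.0 s.

577.0 s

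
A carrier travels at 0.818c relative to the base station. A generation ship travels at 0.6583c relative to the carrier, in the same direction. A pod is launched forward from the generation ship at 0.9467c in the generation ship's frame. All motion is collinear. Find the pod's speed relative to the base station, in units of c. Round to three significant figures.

First combine the pod and generation ship (S''→S'): u₁ = (0.9467 + 0.6583)/(1 + 0.9467×0.6583) = 1.605/1.62321261 = 0.98878.
Then combine with the carrier (S'→S): u = (0.98878 + 0.818)/(1 + 0.98878×0.818) = 1.80678/1.80882204 = 0.99887.

0.999c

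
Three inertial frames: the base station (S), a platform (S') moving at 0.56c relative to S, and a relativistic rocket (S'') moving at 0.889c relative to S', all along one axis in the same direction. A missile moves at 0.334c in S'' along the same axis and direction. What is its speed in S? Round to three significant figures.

0.984c

Apply u = (u'+v)/(1+u'v) twice. Missile in the platform frame: (0.334+0.889)/(1+0.334·0.889) = 1.223/1.296926 = 0.943c.
That velocity, transformed to the rest frame of the base station: (0.943+0.56)/(1+0.943·0.56) = 1.503/1.52808 = 0.98359c.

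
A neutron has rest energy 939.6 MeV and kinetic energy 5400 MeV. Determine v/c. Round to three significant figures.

K = (γ−1)mc², so γ = 1 + 5400/939.6 = 6.7471.
Then v/c = √(1 − γ⁻²) = √(1 − 0.0219667) = √0.9780333 = 0.989.

0.989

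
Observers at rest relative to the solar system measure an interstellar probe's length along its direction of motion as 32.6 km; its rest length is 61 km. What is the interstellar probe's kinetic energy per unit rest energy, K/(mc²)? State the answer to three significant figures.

0.871

From L = L₀/γ: γ = 61/32.6 = 1.87117.
Since K = (γ−1)mc², K/(mc²) = 1.87117 − 1 = 0.871.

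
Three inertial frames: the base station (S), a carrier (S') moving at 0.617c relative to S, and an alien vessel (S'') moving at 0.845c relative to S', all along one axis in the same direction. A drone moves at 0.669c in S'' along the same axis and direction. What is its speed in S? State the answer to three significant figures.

0.992c

First combine the drone and alien vessel (S''→S'): u₁ = (0.669 + 0.845)/(1 + 0.669×0.845) = 1.514/1.565305 = 0.96722.
Then combine with the carrier (S'→S): u = (0.96722 + 0.617)/(1 + 0.96722×0.617) = 1.58422/1.59677474 = 0.99214.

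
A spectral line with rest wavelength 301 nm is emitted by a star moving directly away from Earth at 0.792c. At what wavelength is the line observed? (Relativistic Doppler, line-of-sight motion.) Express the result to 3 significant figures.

Relativistic Doppler for wavelength: λ_obs = λ_src · √((1+β)/(1−β)).
With β = 0.792: factor = √(1.792/0.208) = 2.9352.
λ_obs = 301 × 2.9352 = 883 nm.

883 nm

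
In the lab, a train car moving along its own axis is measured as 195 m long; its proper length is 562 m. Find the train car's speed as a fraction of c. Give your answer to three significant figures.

0.938c

Length contraction gives γ = L₀/L = 562/195 = 2.8821.
β = √(1 − 1/γ²) = √0.879612 = 0.938.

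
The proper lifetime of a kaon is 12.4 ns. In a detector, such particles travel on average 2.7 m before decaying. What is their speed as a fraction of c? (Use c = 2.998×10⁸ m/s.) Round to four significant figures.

d = βγcτ ⇒ βγ = d/(cτ) = 2.700 m / (3.71752 m) = 0.72629.
β = (βγ)/√(1+(βγ)²) = 0.72629/√1.527497 = 0.5877.

0.5877c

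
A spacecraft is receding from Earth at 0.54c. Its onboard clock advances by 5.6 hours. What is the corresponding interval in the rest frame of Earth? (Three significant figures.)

6.65 hours

β² = 0.2916, so γ = 1/√0.7084 = 1.1881.
The onboard clock measures proper time, so the interval in the rest frame of Earth is dilated: Δt = γ·Δτ = 1.1881 × 5.6 hours = 6.65 hours.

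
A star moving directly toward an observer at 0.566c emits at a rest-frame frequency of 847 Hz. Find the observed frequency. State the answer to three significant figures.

1610 Hz

Relativistic Doppler (source moving toward): f_obs = f_src · √((1+β)/(1−β)).
With β = 0.566: factor = √(1.566/0.434) = 1.8996.
f_obs = 847 × 1.8996 = 1610 Hz.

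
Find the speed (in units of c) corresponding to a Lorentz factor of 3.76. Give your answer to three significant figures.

β = √(1 − 1/γ²) = √(1 − 1/14.1376) = √0.929267 = 0.964.

0.964c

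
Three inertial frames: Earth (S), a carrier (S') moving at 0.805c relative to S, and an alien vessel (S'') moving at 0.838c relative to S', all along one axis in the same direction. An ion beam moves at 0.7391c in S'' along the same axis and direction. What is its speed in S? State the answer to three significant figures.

0.997c

Apply u = (u'+v)/(1+u'v) twice. Ion beam in the carrier frame: (0.7391+0.838)/(1+0.7391·0.838) = 1.5771/1.6193658 = 0.9739c.
That velocity, transformed to the rest frame of Earth: (0.9739+0.805)/(1+0.9739·0.805) = 1.7789/1.7839895 = 0.99715c.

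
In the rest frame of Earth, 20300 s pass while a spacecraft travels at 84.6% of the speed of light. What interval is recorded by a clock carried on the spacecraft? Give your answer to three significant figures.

10800 s

Lorentz factor: γ = (1 − 0.715716)^(−1/2) = 1.8755.
The spacecraft's clock runs slow as seen from Earth, so Δτ = Δt/γ = 20300/1.8755 = 10800 s.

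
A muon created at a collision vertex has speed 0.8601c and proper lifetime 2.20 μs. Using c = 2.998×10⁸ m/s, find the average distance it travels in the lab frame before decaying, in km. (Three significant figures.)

1.11 km

γ = 1/√(1 − β²) = 1/√(1 − 0.73977201) = 1/√0.26022799 = 1/0.510125 = 1.9603.
Lab-frame lifetime: Δt = γτ = 1.9603 × 2.20 μs = 4.3127 μs.
Distance: d = vΔt = 0.8601 × 2.998×10⁸ m/s × 4.3127×10^-6 s = 1110 m = 1.11 km.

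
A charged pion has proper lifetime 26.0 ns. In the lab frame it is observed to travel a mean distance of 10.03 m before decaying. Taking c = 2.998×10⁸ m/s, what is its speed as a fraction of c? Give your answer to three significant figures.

0.790c

d = βγcτ ⇒ βγ = d/(cτ) = 10.03 m / (7.7948 m) = 1.2868.
β = (βγ)/√(1+(βγ)²) = 1.2868/√2.65585 = 0.790.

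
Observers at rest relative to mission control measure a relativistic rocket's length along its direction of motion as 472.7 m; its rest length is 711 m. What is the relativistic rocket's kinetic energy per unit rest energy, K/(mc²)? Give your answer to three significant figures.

From L = L₀/γ: γ = 711/472.7 = 1.50413.
Since K = (γ−1)mc², K/(mc²) = 1.50413 − 1 = 0.504.

0.504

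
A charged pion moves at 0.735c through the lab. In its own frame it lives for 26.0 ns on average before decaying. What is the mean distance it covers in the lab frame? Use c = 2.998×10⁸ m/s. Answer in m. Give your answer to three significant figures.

γ = 1/√(1 − β²) = 1/√(1 − 0.540225) = 1/√0.459775 = 1/0.678067 = 1.4748.
Lab-frame lifetime: Δt = γτ = 1.4748 × 26.0 ns = 38.345 ns.
Distance: d = vΔt = 0.735 × 2.998×10⁸ m/s × 3.8345×10^-8 s = 8.45 m.

8.45 m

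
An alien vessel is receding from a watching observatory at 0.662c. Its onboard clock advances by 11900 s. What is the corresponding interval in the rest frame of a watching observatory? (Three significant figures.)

With β = 0.662, γ = 1/√(1 − 0.662²) = 1/√0.561756 = 1.3342.
Time dilation: Δt = γ·Δτ = 1.3342 × 11900 = 15900 s.

15900 s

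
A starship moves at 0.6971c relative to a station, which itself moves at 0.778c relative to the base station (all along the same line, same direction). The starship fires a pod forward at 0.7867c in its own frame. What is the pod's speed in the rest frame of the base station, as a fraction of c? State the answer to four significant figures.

0.9947c

Apply u = (u'+v)/(1+u'v) twice. Pod in the station frame: (0.7867+0.6971)/(1+0.7867·0.6971) = 1.4838/1.54840857 = 0.95827c.
That velocity, transformed to the rest frame of the base station: (0.95827+0.778)/(1+0.95827·0.778) = 1.73627/1.74553406 = 0.99469c.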